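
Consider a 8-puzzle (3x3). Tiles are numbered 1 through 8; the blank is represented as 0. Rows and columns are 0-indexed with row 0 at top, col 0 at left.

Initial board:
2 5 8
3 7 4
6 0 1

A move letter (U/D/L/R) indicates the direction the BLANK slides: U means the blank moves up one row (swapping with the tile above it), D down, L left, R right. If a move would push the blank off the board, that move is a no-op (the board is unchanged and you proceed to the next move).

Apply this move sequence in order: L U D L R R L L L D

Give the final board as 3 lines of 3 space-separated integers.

Answer: 2 5 8
3 7 4
0 6 1

Derivation:
After move 1 (L):
2 5 8
3 7 4
0 6 1

After move 2 (U):
2 5 8
0 7 4
3 6 1

After move 3 (D):
2 5 8
3 7 4
0 6 1

After move 4 (L):
2 5 8
3 7 4
0 6 1

After move 5 (R):
2 5 8
3 7 4
6 0 1

After move 6 (R):
2 5 8
3 7 4
6 1 0

After move 7 (L):
2 5 8
3 7 4
6 0 1

After move 8 (L):
2 5 8
3 7 4
0 6 1

After move 9 (L):
2 5 8
3 7 4
0 6 1

After move 10 (D):
2 5 8
3 7 4
0 6 1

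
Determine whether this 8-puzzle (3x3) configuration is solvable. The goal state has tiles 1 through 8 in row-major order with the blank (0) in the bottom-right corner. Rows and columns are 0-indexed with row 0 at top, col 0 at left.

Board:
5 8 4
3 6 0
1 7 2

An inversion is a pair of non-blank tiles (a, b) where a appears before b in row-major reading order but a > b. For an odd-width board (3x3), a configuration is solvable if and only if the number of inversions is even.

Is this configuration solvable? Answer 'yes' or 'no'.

Answer: yes

Derivation:
Inversions (pairs i<j in row-major order where tile[i] > tile[j] > 0): 18
18 is even, so the puzzle is solvable.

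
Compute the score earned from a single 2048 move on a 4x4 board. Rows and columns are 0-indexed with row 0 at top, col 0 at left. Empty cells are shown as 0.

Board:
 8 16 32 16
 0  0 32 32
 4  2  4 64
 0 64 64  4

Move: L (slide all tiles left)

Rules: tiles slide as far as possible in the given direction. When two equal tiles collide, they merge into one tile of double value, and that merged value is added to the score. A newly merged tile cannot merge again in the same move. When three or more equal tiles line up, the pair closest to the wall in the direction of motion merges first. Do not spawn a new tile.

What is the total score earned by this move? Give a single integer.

Slide left:
row 0: [8, 16, 32, 16] -> [8, 16, 32, 16]  score +0 (running 0)
row 1: [0, 0, 32, 32] -> [64, 0, 0, 0]  score +64 (running 64)
row 2: [4, 2, 4, 64] -> [4, 2, 4, 64]  score +0 (running 64)
row 3: [0, 64, 64, 4] -> [128, 4, 0, 0]  score +128 (running 192)
Board after move:
  8  16  32  16
 64   0   0   0
  4   2   4  64
128   4   0   0

Answer: 192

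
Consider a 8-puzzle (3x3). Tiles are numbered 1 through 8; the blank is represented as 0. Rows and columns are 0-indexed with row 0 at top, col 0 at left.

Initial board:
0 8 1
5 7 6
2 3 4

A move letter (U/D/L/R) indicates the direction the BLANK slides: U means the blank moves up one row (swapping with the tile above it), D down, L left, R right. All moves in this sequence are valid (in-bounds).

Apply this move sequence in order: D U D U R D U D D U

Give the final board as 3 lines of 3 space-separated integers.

After move 1 (D):
5 8 1
0 7 6
2 3 4

After move 2 (U):
0 8 1
5 7 6
2 3 4

After move 3 (D):
5 8 1
0 7 6
2 3 4

After move 4 (U):
0 8 1
5 7 6
2 3 4

After move 5 (R):
8 0 1
5 7 6
2 3 4

After move 6 (D):
8 7 1
5 0 6
2 3 4

After move 7 (U):
8 0 1
5 7 6
2 3 4

After move 8 (D):
8 7 1
5 0 6
2 3 4

After move 9 (D):
8 7 1
5 3 6
2 0 4

After move 10 (U):
8 7 1
5 0 6
2 3 4

Answer: 8 7 1
5 0 6
2 3 4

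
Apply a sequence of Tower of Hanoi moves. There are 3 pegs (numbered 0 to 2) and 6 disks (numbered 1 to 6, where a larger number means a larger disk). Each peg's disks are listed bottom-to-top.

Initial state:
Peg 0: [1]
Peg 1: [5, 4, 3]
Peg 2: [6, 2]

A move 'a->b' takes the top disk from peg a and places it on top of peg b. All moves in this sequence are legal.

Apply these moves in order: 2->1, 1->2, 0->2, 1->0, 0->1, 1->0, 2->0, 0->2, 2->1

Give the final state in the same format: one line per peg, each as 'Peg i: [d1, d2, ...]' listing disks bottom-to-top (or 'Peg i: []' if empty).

After move 1 (2->1):
Peg 0: [1]
Peg 1: [5, 4, 3, 2]
Peg 2: [6]

After move 2 (1->2):
Peg 0: [1]
Peg 1: [5, 4, 3]
Peg 2: [6, 2]

After move 3 (0->2):
Peg 0: []
Peg 1: [5, 4, 3]
Peg 2: [6, 2, 1]

After move 4 (1->0):
Peg 0: [3]
Peg 1: [5, 4]
Peg 2: [6, 2, 1]

After move 5 (0->1):
Peg 0: []
Peg 1: [5, 4, 3]
Peg 2: [6, 2, 1]

After move 6 (1->0):
Peg 0: [3]
Peg 1: [5, 4]
Peg 2: [6, 2, 1]

After move 7 (2->0):
Peg 0: [3, 1]
Peg 1: [5, 4]
Peg 2: [6, 2]

After move 8 (0->2):
Peg 0: [3]
Peg 1: [5, 4]
Peg 2: [6, 2, 1]

After move 9 (2->1):
Peg 0: [3]
Peg 1: [5, 4, 1]
Peg 2: [6, 2]

Answer: Peg 0: [3]
Peg 1: [5, 4, 1]
Peg 2: [6, 2]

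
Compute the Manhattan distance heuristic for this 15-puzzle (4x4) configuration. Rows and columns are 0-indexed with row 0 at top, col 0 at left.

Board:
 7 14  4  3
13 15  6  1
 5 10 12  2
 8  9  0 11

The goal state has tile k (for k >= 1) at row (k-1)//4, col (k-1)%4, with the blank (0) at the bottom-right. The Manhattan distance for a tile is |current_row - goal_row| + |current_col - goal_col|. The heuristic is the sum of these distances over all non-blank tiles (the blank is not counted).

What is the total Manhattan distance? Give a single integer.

Answer: 33

Derivation:
Tile 7: (0,0)->(1,2) = 3
Tile 14: (0,1)->(3,1) = 3
Tile 4: (0,2)->(0,3) = 1
Tile 3: (0,3)->(0,2) = 1
Tile 13: (1,0)->(3,0) = 2
Tile 15: (1,1)->(3,2) = 3
Tile 6: (1,2)->(1,1) = 1
Tile 1: (1,3)->(0,0) = 4
Tile 5: (2,0)->(1,0) = 1
Tile 10: (2,1)->(2,1) = 0
Tile 12: (2,2)->(2,3) = 1
Tile 2: (2,3)->(0,1) = 4
Tile 8: (3,0)->(1,3) = 5
Tile 9: (3,1)->(2,0) = 2
Tile 11: (3,3)->(2,2) = 2
Sum: 3 + 3 + 1 + 1 + 2 + 3 + 1 + 4 + 1 + 0 + 1 + 4 + 5 + 2 + 2 = 33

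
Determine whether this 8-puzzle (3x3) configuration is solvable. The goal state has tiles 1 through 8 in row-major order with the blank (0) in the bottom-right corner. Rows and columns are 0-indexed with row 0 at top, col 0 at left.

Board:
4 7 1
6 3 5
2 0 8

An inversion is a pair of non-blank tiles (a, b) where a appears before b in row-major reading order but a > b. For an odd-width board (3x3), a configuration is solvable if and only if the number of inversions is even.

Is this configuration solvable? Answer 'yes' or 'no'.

Answer: no

Derivation:
Inversions (pairs i<j in row-major order where tile[i] > tile[j] > 0): 13
13 is odd, so the puzzle is not solvable.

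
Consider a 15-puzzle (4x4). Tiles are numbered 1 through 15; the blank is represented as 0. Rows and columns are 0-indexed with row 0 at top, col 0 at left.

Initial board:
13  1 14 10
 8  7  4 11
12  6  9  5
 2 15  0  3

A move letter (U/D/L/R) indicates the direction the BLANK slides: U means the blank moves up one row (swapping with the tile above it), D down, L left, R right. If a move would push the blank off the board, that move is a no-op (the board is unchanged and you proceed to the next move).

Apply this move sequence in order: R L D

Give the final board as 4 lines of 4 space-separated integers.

Answer: 13  1 14 10
 8  7  4 11
12  6  9  5
 2 15  0  3

Derivation:
After move 1 (R):
13  1 14 10
 8  7  4 11
12  6  9  5
 2 15  3  0

After move 2 (L):
13  1 14 10
 8  7  4 11
12  6  9  5
 2 15  0  3

After move 3 (D):
13  1 14 10
 8  7  4 11
12  6  9  5
 2 15  0  3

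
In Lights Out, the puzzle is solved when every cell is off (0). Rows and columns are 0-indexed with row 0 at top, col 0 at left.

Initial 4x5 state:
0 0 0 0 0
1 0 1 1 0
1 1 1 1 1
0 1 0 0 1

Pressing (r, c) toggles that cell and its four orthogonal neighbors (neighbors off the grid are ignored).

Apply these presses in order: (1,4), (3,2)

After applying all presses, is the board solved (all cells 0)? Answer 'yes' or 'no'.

Answer: no

Derivation:
After press 1 at (1,4):
0 0 0 0 1
1 0 1 0 1
1 1 1 1 0
0 1 0 0 1

After press 2 at (3,2):
0 0 0 0 1
1 0 1 0 1
1 1 0 1 0
0 0 1 1 1

Lights still on: 10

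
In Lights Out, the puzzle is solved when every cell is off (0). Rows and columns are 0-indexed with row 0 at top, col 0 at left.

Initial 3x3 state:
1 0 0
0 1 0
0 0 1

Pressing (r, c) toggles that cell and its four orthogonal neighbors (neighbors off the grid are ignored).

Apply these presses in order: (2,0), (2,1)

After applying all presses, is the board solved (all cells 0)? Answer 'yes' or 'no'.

After press 1 at (2,0):
1 0 0
1 1 0
1 1 1

After press 2 at (2,1):
1 0 0
1 0 0
0 0 0

Lights still on: 2

Answer: no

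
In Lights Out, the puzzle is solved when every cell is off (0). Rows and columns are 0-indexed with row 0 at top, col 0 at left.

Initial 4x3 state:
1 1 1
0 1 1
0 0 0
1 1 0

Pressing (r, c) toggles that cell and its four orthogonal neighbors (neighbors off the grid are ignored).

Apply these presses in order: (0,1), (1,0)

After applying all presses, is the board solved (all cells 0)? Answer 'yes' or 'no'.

Answer: no

Derivation:
After press 1 at (0,1):
0 0 0
0 0 1
0 0 0
1 1 0

After press 2 at (1,0):
1 0 0
1 1 1
1 0 0
1 1 0

Lights still on: 7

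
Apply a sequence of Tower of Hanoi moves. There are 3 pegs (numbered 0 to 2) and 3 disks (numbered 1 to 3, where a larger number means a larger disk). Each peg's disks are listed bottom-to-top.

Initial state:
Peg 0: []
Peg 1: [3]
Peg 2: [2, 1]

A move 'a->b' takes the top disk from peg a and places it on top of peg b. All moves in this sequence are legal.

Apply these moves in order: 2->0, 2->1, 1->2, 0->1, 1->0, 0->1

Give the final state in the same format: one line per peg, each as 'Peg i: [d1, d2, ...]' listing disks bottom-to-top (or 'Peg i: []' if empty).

Answer: Peg 0: []
Peg 1: [3, 1]
Peg 2: [2]

Derivation:
After move 1 (2->0):
Peg 0: [1]
Peg 1: [3]
Peg 2: [2]

After move 2 (2->1):
Peg 0: [1]
Peg 1: [3, 2]
Peg 2: []

After move 3 (1->2):
Peg 0: [1]
Peg 1: [3]
Peg 2: [2]

After move 4 (0->1):
Peg 0: []
Peg 1: [3, 1]
Peg 2: [2]

After move 5 (1->0):
Peg 0: [1]
Peg 1: [3]
Peg 2: [2]

After move 6 (0->1):
Peg 0: []
Peg 1: [3, 1]
Peg 2: [2]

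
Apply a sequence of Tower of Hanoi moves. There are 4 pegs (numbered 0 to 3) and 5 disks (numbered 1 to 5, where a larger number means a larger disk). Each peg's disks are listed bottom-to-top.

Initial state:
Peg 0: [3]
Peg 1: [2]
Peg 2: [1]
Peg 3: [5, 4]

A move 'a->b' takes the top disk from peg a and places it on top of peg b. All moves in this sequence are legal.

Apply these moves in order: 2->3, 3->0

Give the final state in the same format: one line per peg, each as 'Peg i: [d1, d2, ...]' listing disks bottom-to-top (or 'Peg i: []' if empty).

After move 1 (2->3):
Peg 0: [3]
Peg 1: [2]
Peg 2: []
Peg 3: [5, 4, 1]

After move 2 (3->0):
Peg 0: [3, 1]
Peg 1: [2]
Peg 2: []
Peg 3: [5, 4]

Answer: Peg 0: [3, 1]
Peg 1: [2]
Peg 2: []
Peg 3: [5, 4]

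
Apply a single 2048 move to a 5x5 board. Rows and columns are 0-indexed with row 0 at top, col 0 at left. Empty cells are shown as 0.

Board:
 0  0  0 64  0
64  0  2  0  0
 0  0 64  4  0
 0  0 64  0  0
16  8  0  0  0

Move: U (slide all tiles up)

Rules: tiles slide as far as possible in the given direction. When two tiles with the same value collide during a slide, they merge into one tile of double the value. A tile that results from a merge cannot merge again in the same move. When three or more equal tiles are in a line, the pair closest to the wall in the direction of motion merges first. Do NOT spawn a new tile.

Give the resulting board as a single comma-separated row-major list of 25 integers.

Answer: 64, 8, 2, 64, 0, 16, 0, 128, 4, 0, 0, 0, 0, 0, 0, 0, 0, 0, 0, 0, 0, 0, 0, 0, 0

Derivation:
Slide up:
col 0: [0, 64, 0, 0, 16] -> [64, 16, 0, 0, 0]
col 1: [0, 0, 0, 0, 8] -> [8, 0, 0, 0, 0]
col 2: [0, 2, 64, 64, 0] -> [2, 128, 0, 0, 0]
col 3: [64, 0, 4, 0, 0] -> [64, 4, 0, 0, 0]
col 4: [0, 0, 0, 0, 0] -> [0, 0, 0, 0, 0]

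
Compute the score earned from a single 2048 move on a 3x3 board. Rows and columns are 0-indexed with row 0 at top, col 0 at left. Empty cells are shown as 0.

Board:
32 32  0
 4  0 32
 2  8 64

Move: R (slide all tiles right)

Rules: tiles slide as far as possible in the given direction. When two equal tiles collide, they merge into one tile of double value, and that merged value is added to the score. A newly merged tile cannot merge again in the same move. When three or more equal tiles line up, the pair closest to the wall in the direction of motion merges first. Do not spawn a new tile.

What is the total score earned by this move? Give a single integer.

Answer: 64

Derivation:
Slide right:
row 0: [32, 32, 0] -> [0, 0, 64]  score +64 (running 64)
row 1: [4, 0, 32] -> [0, 4, 32]  score +0 (running 64)
row 2: [2, 8, 64] -> [2, 8, 64]  score +0 (running 64)
Board after move:
 0  0 64
 0  4 32
 2  8 64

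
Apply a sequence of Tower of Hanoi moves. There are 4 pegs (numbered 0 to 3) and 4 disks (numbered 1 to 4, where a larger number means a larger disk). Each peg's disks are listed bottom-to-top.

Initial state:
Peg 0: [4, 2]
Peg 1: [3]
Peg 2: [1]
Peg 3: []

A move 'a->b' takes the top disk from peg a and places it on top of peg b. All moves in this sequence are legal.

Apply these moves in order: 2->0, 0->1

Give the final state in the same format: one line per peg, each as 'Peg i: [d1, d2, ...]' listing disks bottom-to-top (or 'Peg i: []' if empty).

Answer: Peg 0: [4, 2]
Peg 1: [3, 1]
Peg 2: []
Peg 3: []

Derivation:
After move 1 (2->0):
Peg 0: [4, 2, 1]
Peg 1: [3]
Peg 2: []
Peg 3: []

After move 2 (0->1):
Peg 0: [4, 2]
Peg 1: [3, 1]
Peg 2: []
Peg 3: []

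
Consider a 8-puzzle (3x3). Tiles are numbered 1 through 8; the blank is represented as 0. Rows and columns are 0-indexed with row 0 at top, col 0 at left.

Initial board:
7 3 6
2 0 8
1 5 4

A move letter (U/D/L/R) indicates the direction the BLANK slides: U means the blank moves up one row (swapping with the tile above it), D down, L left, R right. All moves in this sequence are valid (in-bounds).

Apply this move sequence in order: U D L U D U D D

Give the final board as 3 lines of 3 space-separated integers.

Answer: 7 3 6
1 2 8
0 5 4

Derivation:
After move 1 (U):
7 0 6
2 3 8
1 5 4

After move 2 (D):
7 3 6
2 0 8
1 5 4

After move 3 (L):
7 3 6
0 2 8
1 5 4

After move 4 (U):
0 3 6
7 2 8
1 5 4

After move 5 (D):
7 3 6
0 2 8
1 5 4

After move 6 (U):
0 3 6
7 2 8
1 5 4

After move 7 (D):
7 3 6
0 2 8
1 5 4

After move 8 (D):
7 3 6
1 2 8
0 5 4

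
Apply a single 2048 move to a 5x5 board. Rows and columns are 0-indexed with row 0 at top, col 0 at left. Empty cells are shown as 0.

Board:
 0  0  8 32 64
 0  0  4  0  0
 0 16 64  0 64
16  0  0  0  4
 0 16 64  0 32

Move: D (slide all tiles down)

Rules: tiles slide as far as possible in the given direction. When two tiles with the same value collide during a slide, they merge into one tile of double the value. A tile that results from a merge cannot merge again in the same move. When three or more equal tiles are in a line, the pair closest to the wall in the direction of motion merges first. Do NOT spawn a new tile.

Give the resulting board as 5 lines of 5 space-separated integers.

Answer:   0   0   0   0   0
  0   0   0   0   0
  0   0   8   0 128
  0   0   4   0   4
 16  32 128  32  32

Derivation:
Slide down:
col 0: [0, 0, 0, 16, 0] -> [0, 0, 0, 0, 16]
col 1: [0, 0, 16, 0, 16] -> [0, 0, 0, 0, 32]
col 2: [8, 4, 64, 0, 64] -> [0, 0, 8, 4, 128]
col 3: [32, 0, 0, 0, 0] -> [0, 0, 0, 0, 32]
col 4: [64, 0, 64, 4, 32] -> [0, 0, 128, 4, 32]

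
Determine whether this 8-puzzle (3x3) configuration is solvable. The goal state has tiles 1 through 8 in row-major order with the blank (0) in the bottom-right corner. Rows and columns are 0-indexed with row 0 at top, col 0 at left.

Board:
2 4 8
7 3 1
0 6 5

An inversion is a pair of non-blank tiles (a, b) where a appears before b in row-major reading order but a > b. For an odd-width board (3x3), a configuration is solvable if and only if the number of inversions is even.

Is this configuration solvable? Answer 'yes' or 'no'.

Answer: yes

Derivation:
Inversions (pairs i<j in row-major order where tile[i] > tile[j] > 0): 14
14 is even, so the puzzle is solvable.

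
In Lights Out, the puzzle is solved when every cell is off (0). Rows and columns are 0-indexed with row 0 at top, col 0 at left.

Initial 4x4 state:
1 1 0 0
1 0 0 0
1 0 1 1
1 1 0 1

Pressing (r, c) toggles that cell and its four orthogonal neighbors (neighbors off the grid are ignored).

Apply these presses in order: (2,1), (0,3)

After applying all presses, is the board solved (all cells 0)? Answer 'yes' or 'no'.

Answer: no

Derivation:
After press 1 at (2,1):
1 1 0 0
1 1 0 0
0 1 0 1
1 0 0 1

After press 2 at (0,3):
1 1 1 1
1 1 0 1
0 1 0 1
1 0 0 1

Lights still on: 11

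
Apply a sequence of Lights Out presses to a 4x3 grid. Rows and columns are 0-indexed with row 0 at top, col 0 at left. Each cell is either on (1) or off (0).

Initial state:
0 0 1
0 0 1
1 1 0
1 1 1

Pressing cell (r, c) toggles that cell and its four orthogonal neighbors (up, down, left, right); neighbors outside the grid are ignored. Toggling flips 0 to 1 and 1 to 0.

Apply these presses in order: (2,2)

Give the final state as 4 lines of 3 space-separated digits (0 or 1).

Answer: 0 0 1
0 0 0
1 0 1
1 1 0

Derivation:
After press 1 at (2,2):
0 0 1
0 0 0
1 0 1
1 1 0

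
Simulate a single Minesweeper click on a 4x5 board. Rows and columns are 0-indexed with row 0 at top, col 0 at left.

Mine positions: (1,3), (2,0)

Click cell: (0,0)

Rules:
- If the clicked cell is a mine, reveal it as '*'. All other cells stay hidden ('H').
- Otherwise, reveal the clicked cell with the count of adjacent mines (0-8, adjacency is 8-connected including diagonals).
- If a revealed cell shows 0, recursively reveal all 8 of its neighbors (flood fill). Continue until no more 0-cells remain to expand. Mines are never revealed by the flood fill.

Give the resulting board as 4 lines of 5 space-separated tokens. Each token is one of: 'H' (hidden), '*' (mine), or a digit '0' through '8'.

0 0 1 H H
1 1 1 H H
H H H H H
H H H H H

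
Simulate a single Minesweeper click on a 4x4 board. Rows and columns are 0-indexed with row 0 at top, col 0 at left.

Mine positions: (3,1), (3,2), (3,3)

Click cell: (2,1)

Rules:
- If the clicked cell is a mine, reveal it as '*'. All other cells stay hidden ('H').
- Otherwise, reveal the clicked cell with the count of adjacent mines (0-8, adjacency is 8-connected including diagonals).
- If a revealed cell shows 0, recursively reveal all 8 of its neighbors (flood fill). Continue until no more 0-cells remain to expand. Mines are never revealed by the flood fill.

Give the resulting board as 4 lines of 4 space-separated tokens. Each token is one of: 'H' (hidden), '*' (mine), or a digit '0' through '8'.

H H H H
H H H H
H 2 H H
H H H H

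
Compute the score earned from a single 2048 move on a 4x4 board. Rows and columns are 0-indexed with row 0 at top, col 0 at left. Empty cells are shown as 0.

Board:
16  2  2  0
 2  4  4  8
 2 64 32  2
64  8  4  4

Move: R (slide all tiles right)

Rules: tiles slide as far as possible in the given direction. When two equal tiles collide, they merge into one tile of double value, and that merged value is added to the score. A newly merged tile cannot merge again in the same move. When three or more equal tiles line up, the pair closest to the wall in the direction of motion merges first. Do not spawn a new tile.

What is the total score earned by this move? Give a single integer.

Answer: 20

Derivation:
Slide right:
row 0: [16, 2, 2, 0] -> [0, 0, 16, 4]  score +4 (running 4)
row 1: [2, 4, 4, 8] -> [0, 2, 8, 8]  score +8 (running 12)
row 2: [2, 64, 32, 2] -> [2, 64, 32, 2]  score +0 (running 12)
row 3: [64, 8, 4, 4] -> [0, 64, 8, 8]  score +8 (running 20)
Board after move:
 0  0 16  4
 0  2  8  8
 2 64 32  2
 0 64  8  8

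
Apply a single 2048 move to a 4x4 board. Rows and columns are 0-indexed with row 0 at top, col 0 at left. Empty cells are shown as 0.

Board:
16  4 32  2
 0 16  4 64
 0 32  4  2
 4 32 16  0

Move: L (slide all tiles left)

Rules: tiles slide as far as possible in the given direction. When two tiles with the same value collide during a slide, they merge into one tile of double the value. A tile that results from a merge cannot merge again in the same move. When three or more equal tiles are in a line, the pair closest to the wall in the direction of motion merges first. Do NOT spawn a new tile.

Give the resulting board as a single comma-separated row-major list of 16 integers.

Slide left:
row 0: [16, 4, 32, 2] -> [16, 4, 32, 2]
row 1: [0, 16, 4, 64] -> [16, 4, 64, 0]
row 2: [0, 32, 4, 2] -> [32, 4, 2, 0]
row 3: [4, 32, 16, 0] -> [4, 32, 16, 0]

Answer: 16, 4, 32, 2, 16, 4, 64, 0, 32, 4, 2, 0, 4, 32, 16, 0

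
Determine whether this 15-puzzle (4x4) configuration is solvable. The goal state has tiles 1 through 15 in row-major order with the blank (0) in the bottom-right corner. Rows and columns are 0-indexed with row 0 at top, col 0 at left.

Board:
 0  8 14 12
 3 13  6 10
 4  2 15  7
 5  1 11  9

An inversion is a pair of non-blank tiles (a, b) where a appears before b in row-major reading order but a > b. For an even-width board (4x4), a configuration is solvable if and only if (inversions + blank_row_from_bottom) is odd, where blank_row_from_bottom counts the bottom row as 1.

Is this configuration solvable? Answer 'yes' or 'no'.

Inversions: 62
Blank is in row 0 (0-indexed from top), which is row 4 counting from the bottom (bottom = 1).
62 + 4 = 66, which is even, so the puzzle is not solvable.

Answer: no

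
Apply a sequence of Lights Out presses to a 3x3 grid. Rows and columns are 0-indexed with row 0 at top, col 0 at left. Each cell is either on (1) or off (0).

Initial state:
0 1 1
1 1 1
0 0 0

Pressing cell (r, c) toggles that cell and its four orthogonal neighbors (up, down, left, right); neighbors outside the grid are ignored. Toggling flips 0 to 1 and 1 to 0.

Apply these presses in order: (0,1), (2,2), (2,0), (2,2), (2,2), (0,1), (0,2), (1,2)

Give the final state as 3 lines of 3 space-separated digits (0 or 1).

After press 1 at (0,1):
1 0 0
1 0 1
0 0 0

After press 2 at (2,2):
1 0 0
1 0 0
0 1 1

After press 3 at (2,0):
1 0 0
0 0 0
1 0 1

After press 4 at (2,2):
1 0 0
0 0 1
1 1 0

After press 5 at (2,2):
1 0 0
0 0 0
1 0 1

After press 6 at (0,1):
0 1 1
0 1 0
1 0 1

After press 7 at (0,2):
0 0 0
0 1 1
1 0 1

After press 8 at (1,2):
0 0 1
0 0 0
1 0 0

Answer: 0 0 1
0 0 0
1 0 0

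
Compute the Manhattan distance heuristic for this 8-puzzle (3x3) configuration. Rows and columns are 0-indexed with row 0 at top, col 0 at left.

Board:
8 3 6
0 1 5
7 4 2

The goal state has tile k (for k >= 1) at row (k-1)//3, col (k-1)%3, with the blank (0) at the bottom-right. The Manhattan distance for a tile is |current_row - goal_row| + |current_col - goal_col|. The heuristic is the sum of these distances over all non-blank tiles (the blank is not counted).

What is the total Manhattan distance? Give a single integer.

Tile 8: at (0,0), goal (2,1), distance |0-2|+|0-1| = 3
Tile 3: at (0,1), goal (0,2), distance |0-0|+|1-2| = 1
Tile 6: at (0,2), goal (1,2), distance |0-1|+|2-2| = 1
Tile 1: at (1,1), goal (0,0), distance |1-0|+|1-0| = 2
Tile 5: at (1,2), goal (1,1), distance |1-1|+|2-1| = 1
Tile 7: at (2,0), goal (2,0), distance |2-2|+|0-0| = 0
Tile 4: at (2,1), goal (1,0), distance |2-1|+|1-0| = 2
Tile 2: at (2,2), goal (0,1), distance |2-0|+|2-1| = 3
Sum: 3 + 1 + 1 + 2 + 1 + 0 + 2 + 3 = 13

Answer: 13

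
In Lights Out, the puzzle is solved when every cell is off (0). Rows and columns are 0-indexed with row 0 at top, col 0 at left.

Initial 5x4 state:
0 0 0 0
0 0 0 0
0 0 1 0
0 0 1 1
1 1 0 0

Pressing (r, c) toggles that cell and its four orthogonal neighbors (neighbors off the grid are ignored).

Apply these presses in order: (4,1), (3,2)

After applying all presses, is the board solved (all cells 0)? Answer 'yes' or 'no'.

After press 1 at (4,1):
0 0 0 0
0 0 0 0
0 0 1 0
0 1 1 1
0 0 1 0

After press 2 at (3,2):
0 0 0 0
0 0 0 0
0 0 0 0
0 0 0 0
0 0 0 0

Lights still on: 0

Answer: yes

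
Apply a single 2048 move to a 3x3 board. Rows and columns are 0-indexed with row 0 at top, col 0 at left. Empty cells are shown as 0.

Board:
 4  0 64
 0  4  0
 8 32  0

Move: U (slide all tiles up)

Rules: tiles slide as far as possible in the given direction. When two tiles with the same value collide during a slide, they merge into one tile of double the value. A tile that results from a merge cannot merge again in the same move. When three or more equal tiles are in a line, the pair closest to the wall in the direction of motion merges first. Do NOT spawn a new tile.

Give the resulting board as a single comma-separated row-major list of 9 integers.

Slide up:
col 0: [4, 0, 8] -> [4, 8, 0]
col 1: [0, 4, 32] -> [4, 32, 0]
col 2: [64, 0, 0] -> [64, 0, 0]

Answer: 4, 4, 64, 8, 32, 0, 0, 0, 0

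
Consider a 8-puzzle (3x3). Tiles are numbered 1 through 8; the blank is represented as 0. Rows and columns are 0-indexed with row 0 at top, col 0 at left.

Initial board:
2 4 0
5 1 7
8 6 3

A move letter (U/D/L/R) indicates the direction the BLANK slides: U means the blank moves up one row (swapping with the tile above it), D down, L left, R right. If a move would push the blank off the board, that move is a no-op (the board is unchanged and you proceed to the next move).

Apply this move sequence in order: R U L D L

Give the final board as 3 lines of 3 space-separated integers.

After move 1 (R):
2 4 0
5 1 7
8 6 3

After move 2 (U):
2 4 0
5 1 7
8 6 3

After move 3 (L):
2 0 4
5 1 7
8 6 3

After move 4 (D):
2 1 4
5 0 7
8 6 3

After move 5 (L):
2 1 4
0 5 7
8 6 3

Answer: 2 1 4
0 5 7
8 6 3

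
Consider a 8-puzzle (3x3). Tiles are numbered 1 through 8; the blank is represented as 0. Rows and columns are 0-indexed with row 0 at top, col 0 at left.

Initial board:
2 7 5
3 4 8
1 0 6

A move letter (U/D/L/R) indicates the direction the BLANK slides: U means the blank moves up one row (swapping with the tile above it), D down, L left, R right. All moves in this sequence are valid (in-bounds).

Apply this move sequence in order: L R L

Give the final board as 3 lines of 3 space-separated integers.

After move 1 (L):
2 7 5
3 4 8
0 1 6

After move 2 (R):
2 7 5
3 4 8
1 0 6

After move 3 (L):
2 7 5
3 4 8
0 1 6

Answer: 2 7 5
3 4 8
0 1 6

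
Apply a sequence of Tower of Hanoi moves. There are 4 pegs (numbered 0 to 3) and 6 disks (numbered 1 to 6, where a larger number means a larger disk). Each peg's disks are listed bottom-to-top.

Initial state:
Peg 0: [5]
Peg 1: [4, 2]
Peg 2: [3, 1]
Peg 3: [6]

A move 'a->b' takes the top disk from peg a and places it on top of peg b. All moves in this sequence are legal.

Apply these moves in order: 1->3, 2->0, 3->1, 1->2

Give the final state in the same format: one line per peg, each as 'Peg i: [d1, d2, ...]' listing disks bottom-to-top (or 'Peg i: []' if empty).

Answer: Peg 0: [5, 1]
Peg 1: [4]
Peg 2: [3, 2]
Peg 3: [6]

Derivation:
After move 1 (1->3):
Peg 0: [5]
Peg 1: [4]
Peg 2: [3, 1]
Peg 3: [6, 2]

After move 2 (2->0):
Peg 0: [5, 1]
Peg 1: [4]
Peg 2: [3]
Peg 3: [6, 2]

After move 3 (3->1):
Peg 0: [5, 1]
Peg 1: [4, 2]
Peg 2: [3]
Peg 3: [6]

After move 4 (1->2):
Peg 0: [5, 1]
Peg 1: [4]
Peg 2: [3, 2]
Peg 3: [6]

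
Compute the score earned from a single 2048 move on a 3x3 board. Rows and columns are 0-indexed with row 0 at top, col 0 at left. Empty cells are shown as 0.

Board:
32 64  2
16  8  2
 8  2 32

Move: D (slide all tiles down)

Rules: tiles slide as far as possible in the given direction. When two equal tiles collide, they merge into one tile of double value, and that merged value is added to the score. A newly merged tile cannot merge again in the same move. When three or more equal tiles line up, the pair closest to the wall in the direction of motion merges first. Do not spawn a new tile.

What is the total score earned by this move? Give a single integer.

Answer: 4

Derivation:
Slide down:
col 0: [32, 16, 8] -> [32, 16, 8]  score +0 (running 0)
col 1: [64, 8, 2] -> [64, 8, 2]  score +0 (running 0)
col 2: [2, 2, 32] -> [0, 4, 32]  score +4 (running 4)
Board after move:
32 64  0
16  8  4
 8  2 32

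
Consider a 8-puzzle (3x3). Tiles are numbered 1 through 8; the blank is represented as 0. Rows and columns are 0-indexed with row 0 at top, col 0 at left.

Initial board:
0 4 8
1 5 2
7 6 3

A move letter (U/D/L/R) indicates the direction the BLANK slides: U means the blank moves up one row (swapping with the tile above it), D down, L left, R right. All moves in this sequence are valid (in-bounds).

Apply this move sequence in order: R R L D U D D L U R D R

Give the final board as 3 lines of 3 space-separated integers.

After move 1 (R):
4 0 8
1 5 2
7 6 3

After move 2 (R):
4 8 0
1 5 2
7 6 3

After move 3 (L):
4 0 8
1 5 2
7 6 3

After move 4 (D):
4 5 8
1 0 2
7 6 3

After move 5 (U):
4 0 8
1 5 2
7 6 3

After move 6 (D):
4 5 8
1 0 2
7 6 3

After move 7 (D):
4 5 8
1 6 2
7 0 3

After move 8 (L):
4 5 8
1 6 2
0 7 3

After move 9 (U):
4 5 8
0 6 2
1 7 3

After move 10 (R):
4 5 8
6 0 2
1 7 3

After move 11 (D):
4 5 8
6 7 2
1 0 3

After move 12 (R):
4 5 8
6 7 2
1 3 0

Answer: 4 5 8
6 7 2
1 3 0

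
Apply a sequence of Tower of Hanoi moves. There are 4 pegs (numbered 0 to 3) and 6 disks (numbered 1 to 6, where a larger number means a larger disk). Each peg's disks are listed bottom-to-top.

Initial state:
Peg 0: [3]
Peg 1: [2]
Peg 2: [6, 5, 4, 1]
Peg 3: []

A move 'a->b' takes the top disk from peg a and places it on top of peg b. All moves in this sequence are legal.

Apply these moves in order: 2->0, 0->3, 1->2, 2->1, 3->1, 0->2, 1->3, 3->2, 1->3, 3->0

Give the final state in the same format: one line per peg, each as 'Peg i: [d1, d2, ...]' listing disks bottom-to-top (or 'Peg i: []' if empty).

After move 1 (2->0):
Peg 0: [3, 1]
Peg 1: [2]
Peg 2: [6, 5, 4]
Peg 3: []

After move 2 (0->3):
Peg 0: [3]
Peg 1: [2]
Peg 2: [6, 5, 4]
Peg 3: [1]

After move 3 (1->2):
Peg 0: [3]
Peg 1: []
Peg 2: [6, 5, 4, 2]
Peg 3: [1]

After move 4 (2->1):
Peg 0: [3]
Peg 1: [2]
Peg 2: [6, 5, 4]
Peg 3: [1]

After move 5 (3->1):
Peg 0: [3]
Peg 1: [2, 1]
Peg 2: [6, 5, 4]
Peg 3: []

After move 6 (0->2):
Peg 0: []
Peg 1: [2, 1]
Peg 2: [6, 5, 4, 3]
Peg 3: []

After move 7 (1->3):
Peg 0: []
Peg 1: [2]
Peg 2: [6, 5, 4, 3]
Peg 3: [1]

After move 8 (3->2):
Peg 0: []
Peg 1: [2]
Peg 2: [6, 5, 4, 3, 1]
Peg 3: []

After move 9 (1->3):
Peg 0: []
Peg 1: []
Peg 2: [6, 5, 4, 3, 1]
Peg 3: [2]

After move 10 (3->0):
Peg 0: [2]
Peg 1: []
Peg 2: [6, 5, 4, 3, 1]
Peg 3: []

Answer: Peg 0: [2]
Peg 1: []
Peg 2: [6, 5, 4, 3, 1]
Peg 3: []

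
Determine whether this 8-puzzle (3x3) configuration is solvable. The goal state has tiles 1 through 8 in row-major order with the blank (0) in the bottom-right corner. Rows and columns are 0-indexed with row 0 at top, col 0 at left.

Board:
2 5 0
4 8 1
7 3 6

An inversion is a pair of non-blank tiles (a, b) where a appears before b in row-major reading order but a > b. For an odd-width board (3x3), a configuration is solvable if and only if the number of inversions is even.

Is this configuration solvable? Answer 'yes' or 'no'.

Answer: yes

Derivation:
Inversions (pairs i<j in row-major order where tile[i] > tile[j] > 0): 12
12 is even, so the puzzle is solvable.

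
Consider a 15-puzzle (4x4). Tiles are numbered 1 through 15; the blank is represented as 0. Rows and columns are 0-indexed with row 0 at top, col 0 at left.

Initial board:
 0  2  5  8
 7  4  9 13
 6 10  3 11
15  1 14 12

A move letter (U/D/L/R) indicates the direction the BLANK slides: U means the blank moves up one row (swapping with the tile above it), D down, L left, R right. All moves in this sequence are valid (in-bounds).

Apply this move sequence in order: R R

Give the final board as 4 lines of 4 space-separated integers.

Answer:  2  5  0  8
 7  4  9 13
 6 10  3 11
15  1 14 12

Derivation:
After move 1 (R):
 2  0  5  8
 7  4  9 13
 6 10  3 11
15  1 14 12

After move 2 (R):
 2  5  0  8
 7  4  9 13
 6 10  3 11
15  1 14 12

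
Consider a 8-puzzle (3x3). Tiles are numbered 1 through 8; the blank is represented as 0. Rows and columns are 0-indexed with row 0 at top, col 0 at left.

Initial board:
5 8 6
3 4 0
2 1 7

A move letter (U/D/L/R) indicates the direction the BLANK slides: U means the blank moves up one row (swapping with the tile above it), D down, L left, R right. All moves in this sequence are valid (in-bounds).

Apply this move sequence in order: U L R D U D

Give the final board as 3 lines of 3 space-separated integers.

After move 1 (U):
5 8 0
3 4 6
2 1 7

After move 2 (L):
5 0 8
3 4 6
2 1 7

After move 3 (R):
5 8 0
3 4 6
2 1 7

After move 4 (D):
5 8 6
3 4 0
2 1 7

After move 5 (U):
5 8 0
3 4 6
2 1 7

After move 6 (D):
5 8 6
3 4 0
2 1 7

Answer: 5 8 6
3 4 0
2 1 7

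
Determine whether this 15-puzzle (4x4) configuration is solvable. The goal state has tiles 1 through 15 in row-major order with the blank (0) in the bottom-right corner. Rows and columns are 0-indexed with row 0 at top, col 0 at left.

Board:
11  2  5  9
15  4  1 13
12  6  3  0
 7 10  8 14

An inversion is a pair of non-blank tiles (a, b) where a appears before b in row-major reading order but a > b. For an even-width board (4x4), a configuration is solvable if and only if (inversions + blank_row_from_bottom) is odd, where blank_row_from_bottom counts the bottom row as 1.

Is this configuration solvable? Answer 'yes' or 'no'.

Inversions: 45
Blank is in row 2 (0-indexed from top), which is row 2 counting from the bottom (bottom = 1).
45 + 2 = 47, which is odd, so the puzzle is solvable.

Answer: yes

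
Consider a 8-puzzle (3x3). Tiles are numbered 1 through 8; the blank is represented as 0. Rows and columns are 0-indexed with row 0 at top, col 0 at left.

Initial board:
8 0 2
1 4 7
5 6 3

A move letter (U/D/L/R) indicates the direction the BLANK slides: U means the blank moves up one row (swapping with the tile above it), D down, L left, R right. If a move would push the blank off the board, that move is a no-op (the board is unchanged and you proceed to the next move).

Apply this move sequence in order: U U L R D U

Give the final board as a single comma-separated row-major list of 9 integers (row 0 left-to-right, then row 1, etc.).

After move 1 (U):
8 0 2
1 4 7
5 6 3

After move 2 (U):
8 0 2
1 4 7
5 6 3

After move 3 (L):
0 8 2
1 4 7
5 6 3

After move 4 (R):
8 0 2
1 4 7
5 6 3

After move 5 (D):
8 4 2
1 0 7
5 6 3

After move 6 (U):
8 0 2
1 4 7
5 6 3

Answer: 8, 0, 2, 1, 4, 7, 5, 6, 3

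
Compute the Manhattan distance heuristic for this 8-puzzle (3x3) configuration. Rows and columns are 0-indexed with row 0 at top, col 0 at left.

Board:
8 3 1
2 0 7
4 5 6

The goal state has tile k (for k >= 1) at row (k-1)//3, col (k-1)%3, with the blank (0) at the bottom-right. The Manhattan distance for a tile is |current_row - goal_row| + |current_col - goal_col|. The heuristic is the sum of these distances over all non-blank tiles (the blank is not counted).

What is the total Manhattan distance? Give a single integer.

Answer: 14

Derivation:
Tile 8: at (0,0), goal (2,1), distance |0-2|+|0-1| = 3
Tile 3: at (0,1), goal (0,2), distance |0-0|+|1-2| = 1
Tile 1: at (0,2), goal (0,0), distance |0-0|+|2-0| = 2
Tile 2: at (1,0), goal (0,1), distance |1-0|+|0-1| = 2
Tile 7: at (1,2), goal (2,0), distance |1-2|+|2-0| = 3
Tile 4: at (2,0), goal (1,0), distance |2-1|+|0-0| = 1
Tile 5: at (2,1), goal (1,1), distance |2-1|+|1-1| = 1
Tile 6: at (2,2), goal (1,2), distance |2-1|+|2-2| = 1
Sum: 3 + 1 + 2 + 2 + 3 + 1 + 1 + 1 = 14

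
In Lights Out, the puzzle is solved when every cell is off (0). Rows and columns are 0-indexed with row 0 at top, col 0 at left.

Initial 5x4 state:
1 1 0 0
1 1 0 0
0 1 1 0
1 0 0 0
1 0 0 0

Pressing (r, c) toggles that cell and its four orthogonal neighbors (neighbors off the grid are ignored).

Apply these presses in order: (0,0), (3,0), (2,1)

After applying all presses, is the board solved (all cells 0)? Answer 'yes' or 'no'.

Answer: yes

Derivation:
After press 1 at (0,0):
0 0 0 0
0 1 0 0
0 1 1 0
1 0 0 0
1 0 0 0

After press 2 at (3,0):
0 0 0 0
0 1 0 0
1 1 1 0
0 1 0 0
0 0 0 0

After press 3 at (2,1):
0 0 0 0
0 0 0 0
0 0 0 0
0 0 0 0
0 0 0 0

Lights still on: 0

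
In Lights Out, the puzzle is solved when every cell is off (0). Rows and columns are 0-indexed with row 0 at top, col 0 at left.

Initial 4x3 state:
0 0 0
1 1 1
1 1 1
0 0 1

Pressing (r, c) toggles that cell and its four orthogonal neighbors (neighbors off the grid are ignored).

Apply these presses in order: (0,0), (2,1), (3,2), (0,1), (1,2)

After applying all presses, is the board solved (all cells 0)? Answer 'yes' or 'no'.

After press 1 at (0,0):
1 1 0
0 1 1
1 1 1
0 0 1

After press 2 at (2,1):
1 1 0
0 0 1
0 0 0
0 1 1

After press 3 at (3,2):
1 1 0
0 0 1
0 0 1
0 0 0

After press 4 at (0,1):
0 0 1
0 1 1
0 0 1
0 0 0

After press 5 at (1,2):
0 0 0
0 0 0
0 0 0
0 0 0

Lights still on: 0

Answer: yes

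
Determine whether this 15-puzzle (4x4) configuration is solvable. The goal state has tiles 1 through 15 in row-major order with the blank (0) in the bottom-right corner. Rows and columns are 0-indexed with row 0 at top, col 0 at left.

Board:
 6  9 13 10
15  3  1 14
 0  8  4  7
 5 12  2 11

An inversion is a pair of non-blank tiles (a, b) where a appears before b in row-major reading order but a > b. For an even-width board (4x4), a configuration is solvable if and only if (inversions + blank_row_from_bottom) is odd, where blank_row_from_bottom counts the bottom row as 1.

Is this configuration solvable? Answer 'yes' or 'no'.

Inversions: 58
Blank is in row 2 (0-indexed from top), which is row 2 counting from the bottom (bottom = 1).
58 + 2 = 60, which is even, so the puzzle is not solvable.

Answer: no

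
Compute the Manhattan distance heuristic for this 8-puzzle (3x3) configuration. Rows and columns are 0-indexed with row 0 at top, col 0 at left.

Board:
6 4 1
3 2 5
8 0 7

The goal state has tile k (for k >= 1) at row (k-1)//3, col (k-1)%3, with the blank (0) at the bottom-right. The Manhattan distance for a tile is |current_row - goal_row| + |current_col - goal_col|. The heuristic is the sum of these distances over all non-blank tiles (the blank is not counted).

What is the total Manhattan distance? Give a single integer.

Tile 6: (0,0)->(1,2) = 3
Tile 4: (0,1)->(1,0) = 2
Tile 1: (0,2)->(0,0) = 2
Tile 3: (1,0)->(0,2) = 3
Tile 2: (1,1)->(0,1) = 1
Tile 5: (1,2)->(1,1) = 1
Tile 8: (2,0)->(2,1) = 1
Tile 7: (2,2)->(2,0) = 2
Sum: 3 + 2 + 2 + 3 + 1 + 1 + 1 + 2 = 15

Answer: 15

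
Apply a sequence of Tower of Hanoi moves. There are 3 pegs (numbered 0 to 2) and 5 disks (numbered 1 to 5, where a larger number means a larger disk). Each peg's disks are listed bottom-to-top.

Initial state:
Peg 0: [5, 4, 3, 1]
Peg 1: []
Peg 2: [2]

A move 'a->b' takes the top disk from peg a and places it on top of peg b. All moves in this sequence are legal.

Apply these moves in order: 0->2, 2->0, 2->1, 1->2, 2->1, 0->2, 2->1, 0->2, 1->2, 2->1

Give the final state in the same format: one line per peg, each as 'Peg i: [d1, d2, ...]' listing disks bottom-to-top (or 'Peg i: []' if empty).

Answer: Peg 0: [5, 4]
Peg 1: [2, 1]
Peg 2: [3]

Derivation:
After move 1 (0->2):
Peg 0: [5, 4, 3]
Peg 1: []
Peg 2: [2, 1]

After move 2 (2->0):
Peg 0: [5, 4, 3, 1]
Peg 1: []
Peg 2: [2]

After move 3 (2->1):
Peg 0: [5, 4, 3, 1]
Peg 1: [2]
Peg 2: []

After move 4 (1->2):
Peg 0: [5, 4, 3, 1]
Peg 1: []
Peg 2: [2]

After move 5 (2->1):
Peg 0: [5, 4, 3, 1]
Peg 1: [2]
Peg 2: []

After move 6 (0->2):
Peg 0: [5, 4, 3]
Peg 1: [2]
Peg 2: [1]

After move 7 (2->1):
Peg 0: [5, 4, 3]
Peg 1: [2, 1]
Peg 2: []

After move 8 (0->2):
Peg 0: [5, 4]
Peg 1: [2, 1]
Peg 2: [3]

After move 9 (1->2):
Peg 0: [5, 4]
Peg 1: [2]
Peg 2: [3, 1]

After move 10 (2->1):
Peg 0: [5, 4]
Peg 1: [2, 1]
Peg 2: [3]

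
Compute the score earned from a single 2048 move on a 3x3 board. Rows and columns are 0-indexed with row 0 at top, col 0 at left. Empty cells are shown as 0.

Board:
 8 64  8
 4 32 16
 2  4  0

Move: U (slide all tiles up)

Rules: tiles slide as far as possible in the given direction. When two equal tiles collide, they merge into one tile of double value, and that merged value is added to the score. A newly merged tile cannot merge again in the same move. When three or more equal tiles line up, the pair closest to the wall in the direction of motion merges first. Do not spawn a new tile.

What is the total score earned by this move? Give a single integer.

Slide up:
col 0: [8, 4, 2] -> [8, 4, 2]  score +0 (running 0)
col 1: [64, 32, 4] -> [64, 32, 4]  score +0 (running 0)
col 2: [8, 16, 0] -> [8, 16, 0]  score +0 (running 0)
Board after move:
 8 64  8
 4 32 16
 2  4  0

Answer: 0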